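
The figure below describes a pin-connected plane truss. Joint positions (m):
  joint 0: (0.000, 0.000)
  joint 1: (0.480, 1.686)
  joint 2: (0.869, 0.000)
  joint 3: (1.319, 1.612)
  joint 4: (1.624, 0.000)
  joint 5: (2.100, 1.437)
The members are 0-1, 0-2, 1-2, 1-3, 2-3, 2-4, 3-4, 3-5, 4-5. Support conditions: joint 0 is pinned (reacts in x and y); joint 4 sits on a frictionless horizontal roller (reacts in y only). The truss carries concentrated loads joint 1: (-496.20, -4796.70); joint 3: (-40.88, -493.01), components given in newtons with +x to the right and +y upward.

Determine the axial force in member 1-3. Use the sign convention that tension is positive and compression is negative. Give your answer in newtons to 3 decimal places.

-484.523

N=6 nodes, M=9 members, R=3 reactions → 2N=12, M+R=12
member 0 (0-1): L=1.7530, (cx,cy)=(0.2738,0.9618)
member 1 (0-2): L=0.8690, (cx,cy)=(1.0000,0.0000)
member 2 (1-2): L=1.7303, (cx,cy)=(0.2248,-0.9744)
member 3 (1-3): L=0.8423, (cx,cy)=(0.9961,-0.0879)
member 4 (2-3): L=1.6736, (cx,cy)=(0.2689,0.9632)
member 5 (2-4): L=0.7550, (cx,cy)=(1.0000,0.0000)
member 6 (3-4): L=1.6406, (cx,cy)=(0.1859,-0.9826)
member 7 (3-5): L=0.8004, (cx,cy)=(0.9758,-0.2186)
member 8 (4-5): L=1.5138, (cx,cy)=(0.3144,0.9493)
solve A·x = −loads:
  F[0-1] = -4187.2997 N (compression)
  F[0-2] = +609.4734 N (tension)
  F[1-2] = -745.9572 N (compression)
  F[1-3] = -484.5230 N (compression)
  F[2-3] = +754.6516 N (tension)
  F[2-4] = +238.8614 N (tension)
  F[3-4] = -1284.8395 N (compression)
  F[3-5] = +0.0000 N (tension)
  F[4-5] = -0.0000 N (compression)
  Rx@0 = +537.0800 N
  Ry@0 = +4027.2688 N
  Ry@4 = +1262.4412 N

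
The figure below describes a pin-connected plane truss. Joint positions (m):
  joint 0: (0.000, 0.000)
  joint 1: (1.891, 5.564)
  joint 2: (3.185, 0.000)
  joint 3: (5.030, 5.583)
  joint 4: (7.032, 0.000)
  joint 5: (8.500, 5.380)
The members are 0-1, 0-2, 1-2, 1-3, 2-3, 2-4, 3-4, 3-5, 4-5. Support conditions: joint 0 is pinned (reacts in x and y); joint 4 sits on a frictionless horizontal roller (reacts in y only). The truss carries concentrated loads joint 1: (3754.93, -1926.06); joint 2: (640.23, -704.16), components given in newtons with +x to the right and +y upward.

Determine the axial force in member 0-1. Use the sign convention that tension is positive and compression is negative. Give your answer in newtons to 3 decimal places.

1243.868

N=6 nodes, M=9 members, R=3 reactions → 2N=12, M+R=12
member 0 (0-1): L=5.8766, (cx,cy)=(0.3218,0.9468)
member 1 (0-2): L=3.1850, (cx,cy)=(1.0000,0.0000)
member 2 (1-2): L=5.7125, (cx,cy)=(0.2265,-0.9740)
member 3 (1-3): L=3.1391, (cx,cy)=(1.0000,0.0061)
member 4 (2-3): L=5.8800, (cx,cy)=(0.3138,0.9495)
member 5 (2-4): L=3.8470, (cx,cy)=(1.0000,0.0000)
member 6 (3-4): L=5.9311, (cx,cy)=(0.3375,-0.9413)
member 7 (3-5): L=3.4759, (cx,cy)=(0.9983,-0.0584)
member 8 (4-5): L=5.5767, (cx,cy)=(0.2632,0.9647)
solve A·x = −loads:
  F[0-1] = +1243.8681 N (tension)
  F[0-2] = +3994.8997 N (tension)
  F[1-2] = -3202.9397 N (compression)
  F[1-3] = -2629.1840 N (compression)
  F[2-3] = +4027.2327 N (tension)
  F[2-4] = +1365.4800 N (tension)
  F[3-4] = -4045.3507 N (compression)
  F[3-5] = -0.0000 N (compression)
  F[4-5] = +0.0000 N (tension)
  Rx@0 = -4395.1600 N
  Ry@0 = -1177.7094 N
  Ry@4 = +3807.9294 N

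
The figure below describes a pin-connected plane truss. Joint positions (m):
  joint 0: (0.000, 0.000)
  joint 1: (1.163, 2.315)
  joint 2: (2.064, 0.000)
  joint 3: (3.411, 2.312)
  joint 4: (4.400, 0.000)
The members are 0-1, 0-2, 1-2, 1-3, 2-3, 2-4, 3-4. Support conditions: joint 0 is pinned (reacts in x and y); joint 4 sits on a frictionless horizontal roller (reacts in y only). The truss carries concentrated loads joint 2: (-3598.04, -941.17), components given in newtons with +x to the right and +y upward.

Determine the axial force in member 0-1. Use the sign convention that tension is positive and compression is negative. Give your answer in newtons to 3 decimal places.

-559.186

N=5 nodes, M=7 members, R=3 reactions → 2N=10, M+R=10
member 0 (0-1): L=2.5907, (cx,cy)=(0.4489,0.8936)
member 1 (0-2): L=2.0640, (cx,cy)=(1.0000,0.0000)
member 2 (1-2): L=2.4842, (cx,cy)=(0.3627,-0.9319)
member 3 (1-3): L=2.2480, (cx,cy)=(1.0000,-0.0013)
member 4 (2-3): L=2.6758, (cx,cy)=(0.5034,0.8640)
member 5 (2-4): L=2.3360, (cx,cy)=(1.0000,0.0000)
member 6 (3-4): L=2.5147, (cx,cy)=(0.3933,-0.9194)
solve A·x = −loads:
  F[0-1] = -559.1863 N (compression)
  F[0-2] = -3347.0150 N (compression)
  F[1-2] = +536.8249 N (tension)
  F[1-3] = -445.7311 N (compression)
  F[2-3] = +510.2708 N (tension)
  F[2-4] = +188.8572 N (tension)
  F[3-4] = -480.1919 N (compression)
  Rx@0 = +3598.0400 N
  Ry@0 = +499.6757 N
  Ry@4 = +441.4943 N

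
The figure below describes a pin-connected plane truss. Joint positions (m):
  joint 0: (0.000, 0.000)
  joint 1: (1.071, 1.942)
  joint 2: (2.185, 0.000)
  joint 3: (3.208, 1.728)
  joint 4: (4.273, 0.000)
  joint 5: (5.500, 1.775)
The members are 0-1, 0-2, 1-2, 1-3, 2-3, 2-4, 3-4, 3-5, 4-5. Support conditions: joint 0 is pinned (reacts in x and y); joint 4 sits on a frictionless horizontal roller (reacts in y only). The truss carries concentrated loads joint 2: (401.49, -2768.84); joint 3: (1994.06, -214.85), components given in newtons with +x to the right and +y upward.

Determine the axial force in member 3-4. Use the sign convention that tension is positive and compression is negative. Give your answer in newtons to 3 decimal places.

-2799.879

N=6 nodes, M=9 members, R=3 reactions → 2N=12, M+R=12
member 0 (0-1): L=2.2177, (cx,cy)=(0.4829,0.8757)
member 1 (0-2): L=2.1850, (cx,cy)=(1.0000,0.0000)
member 2 (1-2): L=2.2388, (cx,cy)=(0.4976,-0.8674)
member 3 (1-3): L=2.1477, (cx,cy)=(0.9950,-0.0996)
member 4 (2-3): L=2.0081, (cx,cy)=(0.5094,0.8605)
member 5 (2-4): L=2.0880, (cx,cy)=(1.0000,0.0000)
member 6 (3-4): L=2.0298, (cx,cy)=(0.5247,-0.8513)
member 7 (3-5): L=2.2925, (cx,cy)=(0.9998,0.0205)
member 8 (4-5): L=2.1578, (cx,cy)=(0.5686,0.8226)
solve A·x = −loads:
  F[0-1] = -685.3600 N (compression)
  F[0-2] = +2726.5257 N (tension)
  F[1-2] = +774.5802 N (tension)
  F[1-3] = -719.9754 N (compression)
  F[2-3] = +2436.8758 N (tension)
  F[2-4] = +1469.0254 N (tension)
  F[3-4] = -2799.8794 N (compression)
  F[3-5] = +0.0000 N (tension)
  F[4-5] = -0.0000 N (compression)
  Rx@0 = -2395.5500 N
  Ry@0 = +600.1445 N
  Ry@4 = +2383.5455 N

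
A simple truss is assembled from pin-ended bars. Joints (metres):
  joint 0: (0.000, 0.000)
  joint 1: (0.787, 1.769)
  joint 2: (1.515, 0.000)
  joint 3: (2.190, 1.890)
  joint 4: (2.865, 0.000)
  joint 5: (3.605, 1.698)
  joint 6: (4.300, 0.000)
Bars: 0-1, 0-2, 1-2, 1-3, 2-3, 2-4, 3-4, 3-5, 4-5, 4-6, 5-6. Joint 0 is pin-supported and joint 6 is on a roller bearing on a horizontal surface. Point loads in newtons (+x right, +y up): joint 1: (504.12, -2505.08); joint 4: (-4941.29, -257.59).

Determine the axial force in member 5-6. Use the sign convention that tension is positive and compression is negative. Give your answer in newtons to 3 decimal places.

N=7 nodes, M=11 members, R=3 reactions → 2N=14, M+R=14
member 0 (0-1): L=1.9362, (cx,cy)=(0.4065,0.9137)
member 1 (0-2): L=1.5150, (cx,cy)=(1.0000,0.0000)
member 2 (1-2): L=1.9129, (cx,cy)=(0.3806,-0.9248)
member 3 (1-3): L=1.4082, (cx,cy)=(0.9963,0.0859)
member 4 (2-3): L=2.0069, (cx,cy)=(0.3363,0.9417)
member 5 (2-4): L=1.3500, (cx,cy)=(1.0000,0.0000)
member 6 (3-4): L=2.0069, (cx,cy)=(0.3363,-0.9417)
member 7 (3-5): L=1.4280, (cx,cy)=(0.9909,-0.1345)
member 8 (4-5): L=1.8522, (cx,cy)=(0.3995,0.9167)
member 9 (4-6): L=1.4350, (cx,cy)=(1.0000,0.0000)
member 10 (5-6): L=1.8347, (cx,cy)=(0.3788,-0.9255)
solve A·x = −loads:
  F[0-1] = -2107.0832 N (compression)
  F[0-2] = -3580.6957 N (compression)
  F[1-2] = -728.1517 N (compression)
  F[1-3] = -1087.5067 N (compression)
  F[2-3] = +715.0166 N (tension)
  F[2-4] = -4098.2915 N (compression)
  F[3-4] = -519.5059 N (compression)
  F[3-5] = -674.3937 N (compression)
  F[4-5] = +814.6711 N (tension)
  F[4-6] = +342.7960 N (tension)
  F[5-6] = -904.9462 N (compression)
  Rx@0 = +4437.1700 N
  Ry@0 = +1925.1627 N
  Ry@6 = +837.5073 N

-904.946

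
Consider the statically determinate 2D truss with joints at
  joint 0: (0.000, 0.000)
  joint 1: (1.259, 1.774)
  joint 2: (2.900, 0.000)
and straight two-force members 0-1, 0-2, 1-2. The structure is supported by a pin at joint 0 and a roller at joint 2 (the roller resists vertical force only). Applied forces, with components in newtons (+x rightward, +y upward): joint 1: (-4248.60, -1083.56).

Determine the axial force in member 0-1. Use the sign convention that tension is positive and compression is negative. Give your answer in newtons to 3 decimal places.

N=3 nodes, M=3 members, R=3 reactions → 2N=6, M+R=6
member 0 (0-1): L=2.1754, (cx,cy)=(0.5788,0.8155)
member 1 (0-2): L=2.9000, (cx,cy)=(1.0000,0.0000)
member 2 (1-2): L=2.4166, (cx,cy)=(0.6791,-0.7341)
solve A·x = −loads:
  F[0-1] = -3938.8303 N (compression)
  F[0-2] = -1968.9749 N (compression)
  F[1-2] = +2899.5889 N (tension)
  Rx@0 = +4248.6000 N
  Ry@0 = +3212.1167 N
  Ry@2 = -2128.5567 N

-3938.830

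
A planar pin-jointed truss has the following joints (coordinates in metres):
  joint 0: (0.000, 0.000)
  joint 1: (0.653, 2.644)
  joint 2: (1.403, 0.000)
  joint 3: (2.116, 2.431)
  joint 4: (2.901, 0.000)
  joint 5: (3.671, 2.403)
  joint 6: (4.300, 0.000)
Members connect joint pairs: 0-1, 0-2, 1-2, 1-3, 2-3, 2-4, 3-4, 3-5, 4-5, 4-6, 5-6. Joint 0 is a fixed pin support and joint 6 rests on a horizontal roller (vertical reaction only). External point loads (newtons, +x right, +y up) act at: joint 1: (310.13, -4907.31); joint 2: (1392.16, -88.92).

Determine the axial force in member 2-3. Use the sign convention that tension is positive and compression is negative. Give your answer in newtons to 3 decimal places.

N=7 nodes, M=11 members, R=3 reactions → 2N=14, M+R=14
member 0 (0-1): L=2.7234, (cx,cy)=(0.2398,0.9708)
member 1 (0-2): L=1.4030, (cx,cy)=(1.0000,0.0000)
member 2 (1-2): L=2.7483, (cx,cy)=(0.2729,-0.9620)
member 3 (1-3): L=1.4784, (cx,cy)=(0.9896,-0.1441)
member 4 (2-3): L=2.5334, (cx,cy)=(0.2814,0.9596)
member 5 (2-4): L=1.4980, (cx,cy)=(1.0000,0.0000)
member 6 (3-4): L=2.5546, (cx,cy)=(0.3073,-0.9516)
member 7 (3-5): L=1.5553, (cx,cy)=(0.9998,-0.0180)
member 8 (4-5): L=2.5234, (cx,cy)=(0.3051,0.9523)
member 9 (4-6): L=1.3990, (cx,cy)=(1.0000,0.0000)
member 10 (5-6): L=2.4840, (cx,cy)=(0.2532,-0.9674)
solve A·x = −loads:
  F[0-1] = -4152.4243 N (compression)
  F[0-2] = +2697.9167 N (tension)
  F[1-2] = -743.6806 N (compression)
  F[1-3] = -1114.4371 N (compression)
  F[2-3] = +838.2567 N (tension)
  F[2-4] = +866.8917 N (tension)
  F[3-4] = -1003.4249 N (compression)
  F[3-5] = -558.6411 N (compression)
  F[4-5] = +1002.6998 N (tension)
  F[4-6] = +252.5771 N (tension)
  F[5-6] = -997.4422 N (compression)
  Rx@0 = -1702.2900 N
  Ry@0 = +4031.2970 N
  Ry@6 = +964.9330 N

838.257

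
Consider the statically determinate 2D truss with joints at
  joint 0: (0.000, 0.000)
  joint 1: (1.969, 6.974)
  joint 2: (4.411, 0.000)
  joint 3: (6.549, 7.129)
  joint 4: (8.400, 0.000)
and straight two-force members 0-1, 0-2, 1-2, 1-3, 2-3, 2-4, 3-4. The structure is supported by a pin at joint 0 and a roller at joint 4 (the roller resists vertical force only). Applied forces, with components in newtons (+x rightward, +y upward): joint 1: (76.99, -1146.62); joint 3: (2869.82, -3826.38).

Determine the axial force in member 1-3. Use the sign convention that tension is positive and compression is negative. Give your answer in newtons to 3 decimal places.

N=5 nodes, M=7 members, R=3 reactions → 2N=10, M+R=10
member 0 (0-1): L=7.2466, (cx,cy)=(0.2717,0.9624)
member 1 (0-2): L=4.4110, (cx,cy)=(1.0000,0.0000)
member 2 (1-2): L=7.3892, (cx,cy)=(0.3305,-0.9438)
member 3 (1-3): L=4.5826, (cx,cy)=(0.9994,0.0338)
member 4 (2-3): L=7.4427, (cx,cy)=(0.2873,0.9579)
member 5 (2-4): L=3.9890, (cx,cy)=(1.0000,0.0000)
member 6 (3-4): L=7.3654, (cx,cy)=(0.2513,-0.9679)
solve A·x = −loads:
  F[0-1] = +808.9250 N (tension)
  F[0-2] = +2727.0150 N (tension)
  F[1-2] = -2010.7710 N (compression)
  F[1-3] = +807.7930 N (tension)
  F[2-3] = +1981.2970 N (tension)
  F[2-4] = +1493.3387 N (tension)
  F[3-4] = -5942.1983 N (compression)
  Rx@0 = -2946.8100 N
  Ry@0 = -778.4920 N
  Ry@4 = +5751.4920 N

807.793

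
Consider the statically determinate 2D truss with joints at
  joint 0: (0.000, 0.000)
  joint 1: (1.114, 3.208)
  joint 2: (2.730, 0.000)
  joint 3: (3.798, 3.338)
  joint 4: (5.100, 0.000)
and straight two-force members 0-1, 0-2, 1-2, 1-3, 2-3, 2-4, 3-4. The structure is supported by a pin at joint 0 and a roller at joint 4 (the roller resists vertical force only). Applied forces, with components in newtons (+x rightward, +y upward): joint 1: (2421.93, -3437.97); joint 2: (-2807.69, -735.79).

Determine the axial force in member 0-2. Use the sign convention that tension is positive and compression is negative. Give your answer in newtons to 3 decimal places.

N=5 nodes, M=7 members, R=3 reactions → 2N=10, M+R=10
member 0 (0-1): L=3.3959, (cx,cy)=(0.3280,0.9447)
member 1 (0-2): L=2.7300, (cx,cy)=(1.0000,0.0000)
member 2 (1-2): L=3.5920, (cx,cy)=(0.4499,-0.8931)
member 3 (1-3): L=2.6871, (cx,cy)=(0.9988,0.0484)
member 4 (2-3): L=3.5047, (cx,cy)=(0.3047,0.9524)
member 5 (2-4): L=2.3700, (cx,cy)=(1.0000,0.0000)
member 6 (3-4): L=3.5829, (cx,cy)=(0.3634,-0.9316)
solve A·x = −loads:
  F[0-1] = -1593.6828 N (compression)
  F[0-2] = +137.0331 N (tension)
  F[1-2] = -2268.1780 N (compression)
  F[1-3] = -1926.5616 N (compression)
  F[2-3] = +2899.3718 N (tension)
  F[2-4] = +1040.7676 N (tension)
  F[3-4] = -2864.0602 N (compression)
  Rx@0 = +385.7600 N
  Ry@0 = +1505.4940 N
  Ry@4 = +2668.2660 N

137.033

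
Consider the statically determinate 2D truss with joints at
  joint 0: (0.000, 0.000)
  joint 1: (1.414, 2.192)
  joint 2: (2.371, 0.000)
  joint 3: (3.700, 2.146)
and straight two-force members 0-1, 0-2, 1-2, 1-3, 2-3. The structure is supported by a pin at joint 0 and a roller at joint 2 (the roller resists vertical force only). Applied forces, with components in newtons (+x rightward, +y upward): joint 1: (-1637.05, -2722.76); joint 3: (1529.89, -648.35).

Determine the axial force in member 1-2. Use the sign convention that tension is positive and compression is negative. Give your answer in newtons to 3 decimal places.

N=4 nodes, M=5 members, R=3 reactions → 2N=8, M+R=8
member 0 (0-1): L=2.6085, (cx,cy)=(0.5421,0.8403)
member 1 (0-2): L=2.3710, (cx,cy)=(1.0000,0.0000)
member 2 (1-2): L=2.3918, (cx,cy)=(0.4001,-0.9165)
member 3 (1-3): L=2.2865, (cx,cy)=(0.9998,-0.0201)
member 4 (2-3): L=2.5242, (cx,cy)=(0.5265,0.8502)
solve A·x = −loads:
  F[0-1] = -1028.5433 N (compression)
  F[0-2] = +450.3871 N (tension)
  F[1-2] = -2069.7265 N (compression)
  F[1-3] = +1908.0216 N (tension)
  F[2-3] = -717.4589 N (compression)
  Rx@0 = +107.1600 N
  Ry@0 = +864.3163 N
  Ry@2 = +2506.7937 N

-2069.727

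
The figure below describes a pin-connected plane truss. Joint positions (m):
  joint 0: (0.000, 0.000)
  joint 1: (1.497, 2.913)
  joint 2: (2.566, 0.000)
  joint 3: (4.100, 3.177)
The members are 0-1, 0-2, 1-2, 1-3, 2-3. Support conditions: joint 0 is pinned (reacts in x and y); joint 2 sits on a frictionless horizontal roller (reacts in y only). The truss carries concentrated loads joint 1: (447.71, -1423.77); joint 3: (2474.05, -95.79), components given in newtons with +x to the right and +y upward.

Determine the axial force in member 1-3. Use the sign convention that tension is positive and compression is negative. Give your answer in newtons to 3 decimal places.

N=4 nodes, M=5 members, R=3 reactions → 2N=8, M+R=8
member 0 (0-1): L=3.2751, (cx,cy)=(0.4571,0.8894)
member 1 (0-2): L=2.5660, (cx,cy)=(1.0000,0.0000)
member 2 (1-2): L=3.1030, (cx,cy)=(0.3445,-0.9388)
member 3 (1-3): L=2.6164, (cx,cy)=(0.9949,0.1009)
member 4 (2-3): L=3.5280, (cx,cy)=(0.4348,0.9005)
solve A·x = −loads:
  F[0-1] = +3412.9075 N (tension)
  F[0-2] = +1361.7919 N (tension)
  F[1-2] = -4463.7861 N (compression)
  F[1-3] = +2663.6733 N (tension)
  F[2-3] = -404.8376 N (compression)
  Rx@0 = -2921.7600 N
  Ry@0 = -3035.5292 N
  Ry@2 = +4555.0892 N

2663.673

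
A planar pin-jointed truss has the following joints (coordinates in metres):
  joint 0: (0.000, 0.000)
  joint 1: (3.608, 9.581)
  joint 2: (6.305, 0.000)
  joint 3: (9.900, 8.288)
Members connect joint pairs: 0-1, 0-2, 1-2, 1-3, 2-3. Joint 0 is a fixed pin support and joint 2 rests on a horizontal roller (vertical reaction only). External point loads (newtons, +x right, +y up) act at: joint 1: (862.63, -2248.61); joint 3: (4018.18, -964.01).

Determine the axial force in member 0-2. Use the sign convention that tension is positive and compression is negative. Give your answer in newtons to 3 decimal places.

2553.330

N=4 nodes, M=5 members, R=3 reactions → 2N=8, M+R=8
member 0 (0-1): L=10.2378, (cx,cy)=(0.3524,0.9358)
member 1 (0-2): L=6.3050, (cx,cy)=(1.0000,0.0000)
member 2 (1-2): L=9.9534, (cx,cy)=(0.2710,-0.9626)
member 3 (1-3): L=6.4235, (cx,cy)=(0.9795,-0.2013)
member 4 (2-3): L=9.0341, (cx,cy)=(0.3979,0.9174)
solve A·x = −loads:
  F[0-1] = +6604.3101 N (tension)
  F[0-2] = +2553.3301 N (tension)
  F[1-2] = -9626.3810 N (compression)
  F[1-3] = +4158.3676 N (tension)
  F[2-3] = -138.3901 N (compression)
  Rx@0 = -4880.8100 N
  Ry@0 = -6180.5946 N
  Ry@2 = +9393.2146 N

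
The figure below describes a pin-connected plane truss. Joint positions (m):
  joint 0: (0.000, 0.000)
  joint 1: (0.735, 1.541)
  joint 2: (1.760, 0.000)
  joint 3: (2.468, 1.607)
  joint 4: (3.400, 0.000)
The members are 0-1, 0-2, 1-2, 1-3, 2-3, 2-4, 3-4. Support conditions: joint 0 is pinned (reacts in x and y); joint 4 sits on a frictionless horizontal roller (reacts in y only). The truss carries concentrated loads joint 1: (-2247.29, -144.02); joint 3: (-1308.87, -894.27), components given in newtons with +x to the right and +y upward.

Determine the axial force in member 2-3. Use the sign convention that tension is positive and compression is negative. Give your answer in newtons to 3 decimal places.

N=5 nodes, M=7 members, R=3 reactions → 2N=10, M+R=10
member 0 (0-1): L=1.7073, (cx,cy)=(0.4305,0.9026)
member 1 (0-2): L=1.7600, (cx,cy)=(1.0000,0.0000)
member 2 (1-2): L=1.8508, (cx,cy)=(0.5538,-0.8326)
member 3 (1-3): L=1.7343, (cx,cy)=(0.9993,0.0381)
member 4 (2-3): L=1.7561, (cx,cy)=(0.4032,0.9151)
member 5 (2-4): L=1.6400, (cx,cy)=(1.0000,0.0000)
member 6 (3-4): L=1.8577, (cx,cy)=(0.5017,-0.8650)
solve A·x = −loads:
  F[0-1] = -2210.5351 N (compression)
  F[0-2] = -2604.5205 N (compression)
  F[1-2] = +2226.1650 N (tension)
  F[1-3] = +62.7855 N (tension)
  F[2-3] = -2025.4960 N (compression)
  F[2-4] = -554.9756 N (compression)
  F[3-4] = +1106.2036 N (tension)
  Rx@0 = +3556.1600 N
  Ry@0 = +1995.2062 N
  Ry@4 = -956.9162 N

-2025.496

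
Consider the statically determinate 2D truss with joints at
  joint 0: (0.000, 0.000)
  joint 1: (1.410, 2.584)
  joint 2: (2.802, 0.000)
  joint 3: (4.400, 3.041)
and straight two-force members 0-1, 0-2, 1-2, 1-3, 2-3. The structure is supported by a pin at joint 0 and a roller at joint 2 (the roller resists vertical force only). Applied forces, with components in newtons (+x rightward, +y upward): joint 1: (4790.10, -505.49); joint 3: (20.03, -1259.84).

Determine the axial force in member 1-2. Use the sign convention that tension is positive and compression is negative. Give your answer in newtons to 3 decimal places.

N=4 nodes, M=5 members, R=3 reactions → 2N=8, M+R=8
member 0 (0-1): L=2.9437, (cx,cy)=(0.4790,0.8778)
member 1 (0-2): L=2.8020, (cx,cy)=(1.0000,0.0000)
member 2 (1-2): L=2.9351, (cx,cy)=(0.4743,-0.8804)
member 3 (1-3): L=3.0247, (cx,cy)=(0.9885,0.1511)
member 4 (2-3): L=3.4353, (cx,cy)=(0.4652,0.8852)
solve A·x = −loads:
  F[0-1] = +5589.4697 N (tension)
  F[0-2] = +2132.8023 N (tension)
  F[1-2] = -6018.5969 N (compression)
  F[1-3] = +750.2341 N (tension)
  F[2-3] = -1551.2413 N (compression)
  Rx@0 = -4810.1300 N
  Ry@0 = -4906.5353 N
  Ry@2 = +6671.8653 N

-6018.597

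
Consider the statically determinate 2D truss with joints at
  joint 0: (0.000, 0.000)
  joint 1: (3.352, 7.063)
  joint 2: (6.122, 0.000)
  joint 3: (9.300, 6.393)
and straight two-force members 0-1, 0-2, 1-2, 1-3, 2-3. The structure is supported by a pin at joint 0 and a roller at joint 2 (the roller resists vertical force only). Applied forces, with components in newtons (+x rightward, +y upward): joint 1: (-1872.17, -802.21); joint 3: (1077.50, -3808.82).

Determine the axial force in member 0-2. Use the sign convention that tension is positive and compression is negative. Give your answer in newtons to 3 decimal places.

-1069.687

N=4 nodes, M=5 members, R=3 reactions → 2N=8, M+R=8
member 0 (0-1): L=7.8180, (cx,cy)=(0.4288,0.9034)
member 1 (0-2): L=6.1220, (cx,cy)=(1.0000,0.0000)
member 2 (1-2): L=7.5868, (cx,cy)=(0.3651,-0.9310)
member 3 (1-3): L=5.9856, (cx,cy)=(0.9937,-0.1119)
member 4 (2-3): L=7.1393, (cx,cy)=(0.4451,0.8955)
solve A·x = −loads:
  F[0-1] = +641.4370 N (tension)
  F[0-2] = -1069.6871 N (compression)
  F[1-2] = -1824.5626 N (compression)
  F[1-3] = +2831.1452 N (tension)
  F[2-3] = -3899.5719 N (compression)
  Rx@0 = +794.6700 N
  Ry@0 = -579.4886 N
  Ry@2 = +5190.5186 N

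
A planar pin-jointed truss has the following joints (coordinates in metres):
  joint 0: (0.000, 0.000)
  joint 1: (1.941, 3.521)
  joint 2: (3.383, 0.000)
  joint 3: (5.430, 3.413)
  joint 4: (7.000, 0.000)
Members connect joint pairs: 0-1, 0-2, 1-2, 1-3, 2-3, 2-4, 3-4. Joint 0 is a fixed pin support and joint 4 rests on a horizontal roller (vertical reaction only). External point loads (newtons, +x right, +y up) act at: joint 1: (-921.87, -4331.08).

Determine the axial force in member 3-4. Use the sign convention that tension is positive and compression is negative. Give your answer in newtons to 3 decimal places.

-811.508

N=5 nodes, M=7 members, R=3 reactions → 2N=10, M+R=10
member 0 (0-1): L=4.0206, (cx,cy)=(0.4828,0.8757)
member 1 (0-2): L=3.3830, (cx,cy)=(1.0000,0.0000)
member 2 (1-2): L=3.8048, (cx,cy)=(0.3790,-0.9254)
member 3 (1-3): L=3.4907, (cx,cy)=(0.9995,-0.0309)
member 4 (2-3): L=3.9798, (cx,cy)=(0.5143,0.8576)
member 5 (2-4): L=3.6170, (cx,cy)=(1.0000,0.0000)
member 6 (3-4): L=3.7568, (cx,cy)=(0.4179,-0.9085)
solve A·x = −loads:
  F[0-1] = -4103.7301 N (compression)
  F[0-2] = +1059.2808 N (tension)
  F[1-2] = -771.0195 N (compression)
  F[1-3] = -767.4387 N (compression)
  F[2-3] = +831.9928 N (tension)
  F[2-4] = +339.1375 N (tension)
  F[3-4] = -811.5084 N (compression)
  Rx@0 = +921.8700 N
  Ry@0 = +3593.8340 N
  Ry@4 = +737.2460 N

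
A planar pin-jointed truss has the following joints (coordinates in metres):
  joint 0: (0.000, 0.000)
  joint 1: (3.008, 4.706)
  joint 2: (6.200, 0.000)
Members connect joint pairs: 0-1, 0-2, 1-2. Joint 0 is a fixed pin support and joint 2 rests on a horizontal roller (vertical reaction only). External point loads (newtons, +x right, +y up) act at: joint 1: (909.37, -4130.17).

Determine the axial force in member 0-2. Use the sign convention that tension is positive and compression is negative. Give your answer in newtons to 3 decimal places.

1827.321

N=3 nodes, M=3 members, R=3 reactions → 2N=6, M+R=6
member 0 (0-1): L=5.5852, (cx,cy)=(0.5386,0.8426)
member 1 (0-2): L=6.2000, (cx,cy)=(1.0000,0.0000)
member 2 (1-2): L=5.6864, (cx,cy)=(0.5613,-0.8276)
solve A·x = −loads:
  F[0-1] = -1704.4369 N (compression)
  F[0-2] = +1827.3215 N (tension)
  F[1-2] = -3255.2963 N (compression)
  Rx@0 = -909.3700 N
  Ry@0 = +1436.1302 N
  Ry@2 = +2694.0398 N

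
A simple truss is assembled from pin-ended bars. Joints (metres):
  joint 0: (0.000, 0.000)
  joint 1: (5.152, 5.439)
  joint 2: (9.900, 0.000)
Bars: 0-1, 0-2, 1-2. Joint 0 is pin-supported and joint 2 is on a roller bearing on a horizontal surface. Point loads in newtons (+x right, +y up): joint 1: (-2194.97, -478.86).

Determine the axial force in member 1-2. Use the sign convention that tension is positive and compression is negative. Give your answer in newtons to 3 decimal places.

1269.948

N=3 nodes, M=3 members, R=3 reactions → 2N=6, M+R=6
member 0 (0-1): L=7.4917, (cx,cy)=(0.6877,0.7260)
member 1 (0-2): L=9.9000, (cx,cy)=(1.0000,0.0000)
member 2 (1-2): L=7.2198, (cx,cy)=(0.6576,-0.7533)
solve A·x = −loads:
  F[0-1] = -1977.3540 N (compression)
  F[0-2] = -835.1579 N (compression)
  F[1-2] = +1269.9482 N (tension)
  Rx@0 = +2194.9700 N
  Ry@0 = +1435.5625 N
  Ry@2 = -956.7025 N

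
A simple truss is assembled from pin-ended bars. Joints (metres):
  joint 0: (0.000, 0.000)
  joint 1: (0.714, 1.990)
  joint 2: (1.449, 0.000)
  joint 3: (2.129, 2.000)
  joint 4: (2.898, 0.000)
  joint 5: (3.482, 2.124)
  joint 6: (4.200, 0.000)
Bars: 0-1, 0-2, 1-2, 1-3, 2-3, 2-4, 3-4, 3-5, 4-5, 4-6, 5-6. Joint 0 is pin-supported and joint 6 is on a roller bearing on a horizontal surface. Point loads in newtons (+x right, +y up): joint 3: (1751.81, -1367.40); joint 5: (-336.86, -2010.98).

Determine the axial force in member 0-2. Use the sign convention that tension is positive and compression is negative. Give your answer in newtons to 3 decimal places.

N=7 nodes, M=11 members, R=3 reactions → 2N=14, M+R=14
member 0 (0-1): L=2.1142, (cx,cy)=(0.3377,0.9412)
member 1 (0-2): L=1.4490, (cx,cy)=(1.0000,0.0000)
member 2 (1-2): L=2.1214, (cx,cy)=(0.3465,-0.9381)
member 3 (1-3): L=1.4150, (cx,cy)=(1.0000,0.0071)
member 4 (2-3): L=2.1124, (cx,cy)=(0.3219,0.9468)
member 5 (2-4): L=1.4490, (cx,cy)=(1.0000,0.0000)
member 6 (3-4): L=2.1427, (cx,cy)=(0.3589,-0.9334)
member 7 (3-5): L=1.3587, (cx,cy)=(0.9958,0.0913)
member 8 (4-5): L=2.2028, (cx,cy)=(0.2651,0.9642)
member 9 (4-6): L=1.3020, (cx,cy)=(1.0000,0.0000)
member 10 (5-6): L=2.2421, (cx,cy)=(0.3202,-0.9473)
solve A·x = −loads:
  F[0-1] = -376.3086 N (compression)
  F[0-2] = +1542.0348 N (tension)
  F[1-2] = +375.6493 N (tension)
  F[1-3] = -257.2424 N (compression)
  F[2-3] = -372.1928 N (compression)
  F[2-4] = +1791.9958 N (tension)
  F[3-4] = -1250.4810 N (compression)
  F[3-5] = -1687.1177 N (compression)
  F[4-5] = +1210.4911 N (tension)
  F[4-6] = +1022.2982 N (tension)
  F[5-6] = -3192.2968 N (compression)
  Rx@0 = -1414.9500 N
  Ry@0 = +354.1999 N
  Ry@6 = +3024.1801 N

1542.035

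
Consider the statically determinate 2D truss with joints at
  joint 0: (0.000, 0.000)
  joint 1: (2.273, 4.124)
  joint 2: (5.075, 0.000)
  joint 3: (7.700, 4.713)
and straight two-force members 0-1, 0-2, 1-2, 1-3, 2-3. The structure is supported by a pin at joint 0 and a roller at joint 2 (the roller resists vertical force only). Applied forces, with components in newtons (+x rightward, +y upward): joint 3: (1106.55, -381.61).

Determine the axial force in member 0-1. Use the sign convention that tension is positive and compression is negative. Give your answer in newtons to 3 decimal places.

N=4 nodes, M=5 members, R=3 reactions → 2N=8, M+R=8
member 0 (0-1): L=4.7089, (cx,cy)=(0.4827,0.8758)
member 1 (0-2): L=5.0750, (cx,cy)=(1.0000,0.0000)
member 2 (1-2): L=4.9858, (cx,cy)=(0.5620,-0.8271)
member 3 (1-3): L=5.4589, (cx,cy)=(0.9942,0.1079)
member 4 (2-3): L=5.3947, (cx,cy)=(0.4866,0.8736)
solve A·x = −loads:
  F[0-1] = +1398.7497 N (tension)
  F[0-2] = +431.3719 N (tension)
  F[1-2] = -1296.7895 N (compression)
  F[1-3] = +1412.2077 N (tension)
  F[2-3] = -611.2231 N (compression)
  Rx@0 = -1106.5500 N
  Ry@0 = -1225.0042 N
  Ry@2 = +1606.6142 N

1398.750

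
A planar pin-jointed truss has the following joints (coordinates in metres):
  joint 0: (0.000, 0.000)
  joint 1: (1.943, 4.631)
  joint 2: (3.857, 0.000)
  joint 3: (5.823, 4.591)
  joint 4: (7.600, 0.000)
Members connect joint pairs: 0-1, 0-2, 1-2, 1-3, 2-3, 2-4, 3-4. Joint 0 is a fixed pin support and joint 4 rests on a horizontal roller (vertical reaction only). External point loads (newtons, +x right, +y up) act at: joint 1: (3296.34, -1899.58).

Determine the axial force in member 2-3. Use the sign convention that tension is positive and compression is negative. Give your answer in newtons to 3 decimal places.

N=5 nodes, M=7 members, R=3 reactions → 2N=10, M+R=10
member 0 (0-1): L=5.0221, (cx,cy)=(0.3869,0.9221)
member 1 (0-2): L=3.8570, (cx,cy)=(1.0000,0.0000)
member 2 (1-2): L=5.0109, (cx,cy)=(0.3820,-0.9242)
member 3 (1-3): L=3.8802, (cx,cy)=(0.9999,-0.0103)
member 4 (2-3): L=4.9942, (cx,cy)=(0.3937,0.9193)
member 5 (2-4): L=3.7430, (cx,cy)=(1.0000,0.0000)
member 6 (3-4): L=4.9229, (cx,cy)=(0.3610,-0.9326)
solve A·x = −loads:
  F[0-1] = +644.8811 N (tension)
  F[0-2] = +3046.8416 N (tension)
  F[1-2] = -2676.2933 N (compression)
  F[1-3] = -2024.7016 N (compression)
  F[2-3] = +2690.6122 N (tension)
  F[2-4] = +965.4252 N (tension)
  F[3-4] = -2674.5627 N (compression)
  Rx@0 = -3296.3400 N
  Ry@0 = -594.6614 N
  Ry@4 = +2494.2414 N

2690.612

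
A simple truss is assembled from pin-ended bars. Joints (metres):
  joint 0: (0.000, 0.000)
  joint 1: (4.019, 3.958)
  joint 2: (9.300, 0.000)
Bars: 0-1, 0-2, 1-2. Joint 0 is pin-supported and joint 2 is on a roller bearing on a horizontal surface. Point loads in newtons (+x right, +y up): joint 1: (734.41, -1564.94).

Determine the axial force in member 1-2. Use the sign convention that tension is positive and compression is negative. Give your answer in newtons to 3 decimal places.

-1648.813

N=3 nodes, M=3 members, R=3 reactions → 2N=6, M+R=6
member 0 (0-1): L=5.6408, (cx,cy)=(0.7125,0.7017)
member 1 (0-2): L=9.3000, (cx,cy)=(1.0000,0.0000)
member 2 (1-2): L=6.5996, (cx,cy)=(0.8002,-0.5997)
solve A·x = −loads:
  F[0-1] = -821.0189 N (compression)
  F[0-2] = +1319.3804 N (tension)
  F[1-2] = -1648.8133 N (compression)
  Rx@0 = -734.4100 N
  Ry@0 = +576.0918 N
  Ry@2 = +988.8482 N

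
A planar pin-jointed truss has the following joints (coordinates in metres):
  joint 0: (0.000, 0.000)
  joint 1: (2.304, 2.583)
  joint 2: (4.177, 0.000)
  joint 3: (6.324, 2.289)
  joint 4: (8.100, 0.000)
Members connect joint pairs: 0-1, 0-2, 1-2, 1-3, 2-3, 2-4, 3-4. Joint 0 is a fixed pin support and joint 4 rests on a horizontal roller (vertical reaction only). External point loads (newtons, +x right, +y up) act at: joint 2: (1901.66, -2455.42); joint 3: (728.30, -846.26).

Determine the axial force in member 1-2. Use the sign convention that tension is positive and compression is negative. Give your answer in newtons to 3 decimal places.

1624.260

N=5 nodes, M=7 members, R=3 reactions → 2N=10, M+R=10
member 0 (0-1): L=3.4613, (cx,cy)=(0.6657,0.7463)
member 1 (0-2): L=4.1770, (cx,cy)=(1.0000,0.0000)
member 2 (1-2): L=3.1906, (cx,cy)=(0.5870,-0.8096)
member 3 (1-3): L=4.0307, (cx,cy)=(0.9973,-0.0729)
member 4 (2-3): L=3.1383, (cx,cy)=(0.6841,0.7294)
member 5 (2-4): L=3.9230, (cx,cy)=(1.0000,0.0000)
member 6 (3-4): L=2.8972, (cx,cy)=(0.6130,-0.7901)
solve A·x = −loads:
  F[0-1] = -1566.4095 N (compression)
  F[0-2] = +3672.6467 N (tension)
  F[1-2] = +1624.2598 N (tension)
  F[1-3] = -2001.5143 N (compression)
  F[2-3] = +1563.6558 N (tension)
  F[2-4] = +1654.7528 N (tension)
  F[3-4] = -2699.3973 N (compression)
  Rx@0 = -2629.9600 N
  Ry@0 = +1168.9496 N
  Ry@4 = +2132.7304 N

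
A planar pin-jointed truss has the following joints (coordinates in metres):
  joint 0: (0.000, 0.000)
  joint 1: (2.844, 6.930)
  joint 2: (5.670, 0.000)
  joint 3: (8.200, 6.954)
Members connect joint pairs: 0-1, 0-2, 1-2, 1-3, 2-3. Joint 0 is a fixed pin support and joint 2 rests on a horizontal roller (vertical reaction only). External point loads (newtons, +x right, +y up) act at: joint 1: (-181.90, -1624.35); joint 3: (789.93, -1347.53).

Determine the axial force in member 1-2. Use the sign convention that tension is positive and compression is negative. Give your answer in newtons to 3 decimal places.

N=4 nodes, M=5 members, R=3 reactions → 2N=8, M+R=8
member 0 (0-1): L=7.4909, (cx,cy)=(0.3797,0.9251)
member 1 (0-2): L=5.6700, (cx,cy)=(1.0000,0.0000)
member 2 (1-2): L=7.4841, (cx,cy)=(0.3776,-0.9260)
member 3 (1-3): L=5.3561, (cx,cy)=(1.0000,0.0045)
member 4 (2-3): L=7.3999, (cx,cy)=(0.3419,0.9397)
solve A·x = −loads:
  F[0-1] = +581.7304 N (tension)
  F[0-2] = +387.1692 N (tension)
  F[1-2] = -2329.2146 N (compression)
  F[1-3] = +1282.2909 N (tension)
  F[2-3] = -1440.0563 N (compression)
  Rx@0 = -608.0300 N
  Ry@0 = -538.1735 N
  Ry@2 = +3510.0535 N

-2329.215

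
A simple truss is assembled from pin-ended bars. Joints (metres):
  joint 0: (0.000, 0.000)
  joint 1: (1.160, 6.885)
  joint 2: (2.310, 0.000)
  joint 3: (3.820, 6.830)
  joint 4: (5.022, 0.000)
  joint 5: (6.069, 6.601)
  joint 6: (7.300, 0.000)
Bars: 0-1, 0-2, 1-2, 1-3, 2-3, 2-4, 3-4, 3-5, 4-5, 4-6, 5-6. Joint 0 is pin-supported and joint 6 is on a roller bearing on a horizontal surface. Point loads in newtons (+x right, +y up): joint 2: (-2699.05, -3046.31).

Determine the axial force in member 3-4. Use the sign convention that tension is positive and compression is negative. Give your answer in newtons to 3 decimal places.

N=7 nodes, M=11 members, R=3 reactions → 2N=14, M+R=14
member 0 (0-1): L=6.9820, (cx,cy)=(0.1661,0.9861)
member 1 (0-2): L=2.3100, (cx,cy)=(1.0000,0.0000)
member 2 (1-2): L=6.9804, (cx,cy)=(0.1647,-0.9863)
member 3 (1-3): L=2.6606, (cx,cy)=(0.9998,-0.0207)
member 4 (2-3): L=6.9949, (cx,cy)=(0.2159,0.9764)
member 5 (2-4): L=2.7120, (cx,cy)=(1.0000,0.0000)
member 6 (3-4): L=6.9350, (cx,cy)=(0.1733,-0.9849)
member 7 (3-5): L=2.2606, (cx,cy)=(0.9949,-0.1013)
member 8 (4-5): L=6.6835, (cx,cy)=(0.1567,0.9877)
member 9 (4-6): L=2.2780, (cx,cy)=(1.0000,0.0000)
member 10 (5-6): L=6.7148, (cx,cy)=(0.1833,-0.9831)
solve A·x = −loads:
  F[0-1] = -2111.6888 N (compression)
  F[0-2] = -2348.2126 N (compression)
  F[1-2] = +2125.8851 N (tension)
  F[1-3] = -701.2213 N (compression)
  F[2-3] = +972.4008 N (tension)
  F[2-4] = +491.1586 N (tension)
  F[3-4] = -944.9366 N (compression)
  F[3-5] = -329.0705 N (compression)
  F[4-5] = +942.2684 N (tension)
  F[4-6] = +179.7676 N (tension)
  F[5-6] = -980.5882 N (compression)
  Rx@0 = +2699.0500 N
  Ry@0 = +2082.3407 N
  Ry@6 = +963.9693 N

-944.937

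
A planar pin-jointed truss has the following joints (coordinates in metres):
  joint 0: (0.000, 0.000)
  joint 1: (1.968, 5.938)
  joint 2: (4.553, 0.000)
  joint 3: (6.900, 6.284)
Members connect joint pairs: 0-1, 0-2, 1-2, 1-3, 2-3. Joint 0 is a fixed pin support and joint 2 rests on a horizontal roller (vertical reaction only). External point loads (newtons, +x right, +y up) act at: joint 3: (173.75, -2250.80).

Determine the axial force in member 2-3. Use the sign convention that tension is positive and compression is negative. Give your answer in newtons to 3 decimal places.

-2480.672

N=4 nodes, M=5 members, R=3 reactions → 2N=8, M+R=8
member 0 (0-1): L=6.2556, (cx,cy)=(0.3146,0.9492)
member 1 (0-2): L=4.5530, (cx,cy)=(1.0000,0.0000)
member 2 (1-2): L=6.4763, (cx,cy)=(0.3991,-0.9169)
member 3 (1-3): L=4.9441, (cx,cy)=(0.9975,0.0700)
member 4 (2-3): L=6.7080, (cx,cy)=(0.3499,0.9368)
solve A·x = −loads:
  F[0-1] = +1474.9499 N (tension)
  F[0-2] = -290.2645 N (compression)
  F[1-2] = -1447.2695 N (compression)
  F[1-3] = +1044.2517 N (tension)
  F[2-3] = -2480.6724 N (compression)
  Rx@0 = -173.7500 N
  Ry@0 = -1400.0599 N
  Ry@2 = +3650.8599 N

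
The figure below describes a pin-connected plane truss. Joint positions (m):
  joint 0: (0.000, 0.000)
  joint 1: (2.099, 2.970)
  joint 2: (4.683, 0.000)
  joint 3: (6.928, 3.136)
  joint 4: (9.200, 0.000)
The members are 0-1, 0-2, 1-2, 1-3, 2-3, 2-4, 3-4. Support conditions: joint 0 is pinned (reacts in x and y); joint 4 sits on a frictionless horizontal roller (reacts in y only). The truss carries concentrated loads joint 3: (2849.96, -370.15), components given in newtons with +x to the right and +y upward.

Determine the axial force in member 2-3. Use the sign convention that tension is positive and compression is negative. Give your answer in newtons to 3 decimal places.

1025.357

N=5 nodes, M=7 members, R=3 reactions → 2N=10, M+R=10
member 0 (0-1): L=3.6369, (cx,cy)=(0.5771,0.8166)
member 1 (0-2): L=4.6830, (cx,cy)=(1.0000,0.0000)
member 2 (1-2): L=3.9367, (cx,cy)=(0.6564,-0.7544)
member 3 (1-3): L=4.8319, (cx,cy)=(0.9994,0.0344)
member 4 (2-3): L=3.8568, (cx,cy)=(0.5821,0.8131)
member 5 (2-4): L=4.5170, (cx,cy)=(1.0000,0.0000)
member 6 (3-4): L=3.8725, (cx,cy)=(0.5867,-0.8098)
solve A·x = −loads:
  F[0-1] = +1077.6518 N (tension)
  F[0-2] = +2227.9961 N (tension)
  F[1-2] = -1105.1221 N (compression)
  F[1-3] = +1348.1397 N (tension)
  F[2-3] = +1025.3567 N (tension)
  F[2-4] = +905.7598 N (tension)
  F[3-4] = -1543.8297 N (compression)
  Rx@0 = -2849.9600 N
  Ry@0 = -880.0537 N
  Ry@4 = +1250.2037 N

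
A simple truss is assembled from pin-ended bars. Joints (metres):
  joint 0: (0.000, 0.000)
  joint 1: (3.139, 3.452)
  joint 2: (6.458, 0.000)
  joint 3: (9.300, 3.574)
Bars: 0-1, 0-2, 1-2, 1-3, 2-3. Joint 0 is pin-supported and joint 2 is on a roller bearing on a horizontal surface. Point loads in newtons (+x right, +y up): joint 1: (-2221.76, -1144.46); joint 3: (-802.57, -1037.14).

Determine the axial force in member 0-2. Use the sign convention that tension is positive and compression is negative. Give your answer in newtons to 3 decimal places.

N=4 nodes, M=5 members, R=3 reactions → 2N=8, M+R=8
member 0 (0-1): L=4.6658, (cx,cy)=(0.6728,0.7399)
member 1 (0-2): L=6.4580, (cx,cy)=(1.0000,0.0000)
member 2 (1-2): L=4.7887, (cx,cy)=(0.6931,-0.7209)
member 3 (1-3): L=6.1622, (cx,cy)=(0.9998,0.0198)
member 4 (2-3): L=4.5662, (cx,cy)=(0.6224,0.7827)
solve A·x = −loads:
  F[0-1] = -2383.6092 N (compression)
  F[0-2] = -1420.7121 N (compression)
  F[1-2] = +859.4013 N (tension)
  F[1-3] = +22.5095 N (tension)
  F[2-3] = -1325.6443 N (compression)
  Rx@0 = +3024.3300 N
  Ry@0 = +1763.5199 N
  Ry@2 = +418.0801 N

-1420.712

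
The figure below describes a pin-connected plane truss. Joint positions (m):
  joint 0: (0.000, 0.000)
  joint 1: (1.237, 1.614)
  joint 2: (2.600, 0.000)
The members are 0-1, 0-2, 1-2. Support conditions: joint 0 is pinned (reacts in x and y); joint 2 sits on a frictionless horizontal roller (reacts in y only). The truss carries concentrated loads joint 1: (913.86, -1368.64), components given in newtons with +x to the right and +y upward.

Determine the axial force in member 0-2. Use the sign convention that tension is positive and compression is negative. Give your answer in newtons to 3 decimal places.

N=3 nodes, M=3 members, R=3 reactions → 2N=6, M+R=6
member 0 (0-1): L=2.0335, (cx,cy)=(0.6083,0.7937)
member 1 (0-2): L=2.6000, (cx,cy)=(1.0000,0.0000)
member 2 (1-2): L=2.1125, (cx,cy)=(0.6452,-0.7640)
solve A·x = −loads:
  F[0-1] = -189.2236 N (compression)
  F[0-2] = +1028.9662 N (tension)
  F[1-2] = -1594.8038 N (compression)
  Rx@0 = -913.8600 N
  Ry@0 = +150.1870 N
  Ry@2 = +1218.4530 N

1028.966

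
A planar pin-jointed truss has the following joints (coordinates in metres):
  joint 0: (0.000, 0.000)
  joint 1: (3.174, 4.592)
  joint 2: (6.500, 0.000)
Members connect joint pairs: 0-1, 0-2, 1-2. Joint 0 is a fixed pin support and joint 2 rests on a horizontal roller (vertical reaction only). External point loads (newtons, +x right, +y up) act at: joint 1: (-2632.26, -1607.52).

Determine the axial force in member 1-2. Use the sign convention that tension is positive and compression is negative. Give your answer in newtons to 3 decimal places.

N=3 nodes, M=3 members, R=3 reactions → 2N=6, M+R=6
member 0 (0-1): L=5.5822, (cx,cy)=(0.5686,0.8226)
member 1 (0-2): L=6.5000, (cx,cy)=(1.0000,0.0000)
member 2 (1-2): L=5.6700, (cx,cy)=(0.5866,-0.8099)
solve A·x = −loads:
  F[0-1] = -3260.5017 N (compression)
  F[0-2] = -778.3550 N (compression)
  F[1-2] = +1326.8978 N (tension)
  Rx@0 = +2632.2600 N
  Ry@0 = +2682.1461 N
  Ry@2 = -1074.6261 N

1326.898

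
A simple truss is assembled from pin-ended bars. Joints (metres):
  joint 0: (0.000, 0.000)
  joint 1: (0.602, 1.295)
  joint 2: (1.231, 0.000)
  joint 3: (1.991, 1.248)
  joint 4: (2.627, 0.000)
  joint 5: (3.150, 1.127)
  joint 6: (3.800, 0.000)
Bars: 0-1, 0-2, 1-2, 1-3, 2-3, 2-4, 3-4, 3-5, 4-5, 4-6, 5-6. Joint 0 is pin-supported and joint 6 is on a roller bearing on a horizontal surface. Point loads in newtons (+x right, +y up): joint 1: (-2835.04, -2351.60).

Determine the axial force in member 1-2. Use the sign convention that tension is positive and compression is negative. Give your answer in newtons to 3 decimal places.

N=7 nodes, M=11 members, R=3 reactions → 2N=14, M+R=14
member 0 (0-1): L=1.4281, (cx,cy)=(0.4215,0.9068)
member 1 (0-2): L=1.2310, (cx,cy)=(1.0000,0.0000)
member 2 (1-2): L=1.4397, (cx,cy)=(0.4369,-0.8995)
member 3 (1-3): L=1.3898, (cx,cy)=(0.9994,-0.0338)
member 4 (2-3): L=1.4612, (cx,cy)=(0.5201,0.8541)
member 5 (2-4): L=1.3960, (cx,cy)=(1.0000,0.0000)
member 6 (3-4): L=1.4007, (cx,cy)=(0.4541,-0.8910)
member 7 (3-5): L=1.1653, (cx,cy)=(0.9946,-0.1038)
member 8 (4-5): L=1.2424, (cx,cy)=(0.4209,0.9071)
member 9 (4-6): L=1.1730, (cx,cy)=(1.0000,0.0000)
member 10 (5-6): L=1.3010, (cx,cy)=(0.4996,-0.8662)
solve A·x = −loads:
  F[0-1] = -3247.8848 N (compression)
  F[0-2] = -1465.9159 N (compression)
  F[1-2] = +614.8877 N (tension)
  F[1-3] = +1197.9542 N (tension)
  F[2-3] = -647.5836 N (compression)
  F[2-4] = -860.4474 N (compression)
  F[3-4] = +597.1969 N (tension)
  F[3-5] = +592.4905 N (tension)
  F[4-5] = -586.5895 N (compression)
  F[4-6] = -342.3653 N (compression)
  F[5-6] = +685.2631 N (tension)
  Rx@0 = +2835.0400 N
  Ry@0 = +2945.2088 N
  Ry@6 = -593.6088 N

614.888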